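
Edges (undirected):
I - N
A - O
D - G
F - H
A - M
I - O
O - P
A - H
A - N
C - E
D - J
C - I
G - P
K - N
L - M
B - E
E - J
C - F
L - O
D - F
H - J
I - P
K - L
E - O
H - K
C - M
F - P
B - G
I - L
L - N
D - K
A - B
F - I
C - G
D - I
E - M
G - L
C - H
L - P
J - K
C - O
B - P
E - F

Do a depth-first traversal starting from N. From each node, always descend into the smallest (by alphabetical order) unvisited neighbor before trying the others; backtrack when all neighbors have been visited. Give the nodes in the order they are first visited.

N, A, B, E, C, F, D, G, L, I, O, P, K, H, J, M

Visit N
N → A
A → B
B → E
E → C
C → F
F → D
D → G
G → L
L → I
I → O
O → P
L → K
K → H
H → J
L → M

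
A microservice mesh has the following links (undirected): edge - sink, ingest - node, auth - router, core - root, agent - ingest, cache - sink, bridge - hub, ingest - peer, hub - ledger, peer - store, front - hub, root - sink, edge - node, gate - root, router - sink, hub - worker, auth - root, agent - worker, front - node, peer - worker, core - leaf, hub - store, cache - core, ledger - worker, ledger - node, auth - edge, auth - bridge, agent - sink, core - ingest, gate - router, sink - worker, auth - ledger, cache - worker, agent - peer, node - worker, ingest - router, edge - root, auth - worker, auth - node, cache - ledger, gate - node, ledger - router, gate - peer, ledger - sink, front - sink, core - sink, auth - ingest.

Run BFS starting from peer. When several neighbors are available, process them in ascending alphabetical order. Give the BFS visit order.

peer, agent, gate, ingest, store, worker, sink, node, root, router, auth, core, hub, cache, ledger, edge, front, bridge, leaf

Visit peer; enqueue agent, gate, ingest, store, worker → queue [agent, gate, ingest, store, worker]
Visit agent; enqueue sink → queue [gate, ingest, store, worker, sink]
Visit gate; enqueue node, root, router → queue [ingest, store, worker, sink, node, root, router]
Visit ingest; enqueue auth, core → queue [store, worker, sink, node, root, router, auth, core]
Visit store; enqueue hub → queue [worker, sink, node, root, router, auth, core, hub]
Visit worker; enqueue cache, ledger → queue [sink, node, root, router, auth, core, hub, cache, ledger]
Visit sink; enqueue edge, front → queue [node, root, router, auth, core, hub, cache, ledger, edge, front]
Visit node → queue [root, router, auth, core, hub, cache, ledger, edge, front]
Visit root → queue [router, auth, core, hub, cache, ledger, edge, front]
Visit router → queue [auth, core, hub, cache, ledger, edge, front]
Visit auth; enqueue bridge → queue [core, hub, cache, ledger, edge, front, bridge]
Visit core; enqueue leaf → queue [hub, cache, ledger, edge, front, bridge, leaf]
Visit hub → queue [cache, ledger, edge, front, bridge, leaf]
Visit cache → queue [ledger, edge, front, bridge, leaf]
Visit ledger → queue [edge, front, bridge, leaf]
Visit edge → queue [front, bridge, leaf]
Visit front → queue [bridge, leaf]
Visit bridge → queue [leaf]
Visit leaf → queue []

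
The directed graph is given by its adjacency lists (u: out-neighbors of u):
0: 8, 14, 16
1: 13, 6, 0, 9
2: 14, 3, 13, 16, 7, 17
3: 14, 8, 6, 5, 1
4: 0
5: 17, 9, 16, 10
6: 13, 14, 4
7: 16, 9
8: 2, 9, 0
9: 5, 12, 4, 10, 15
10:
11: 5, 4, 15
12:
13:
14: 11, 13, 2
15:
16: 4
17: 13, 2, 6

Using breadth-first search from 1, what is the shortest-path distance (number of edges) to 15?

Level 0: 1
Level 1: 0, 6, 9, 13
Level 2: 4, 5, 8, 10, 12, 14, 15, 16
Level 3: 2, 11, 17
Level 4: 3, 7
15 first appears at level 2.

2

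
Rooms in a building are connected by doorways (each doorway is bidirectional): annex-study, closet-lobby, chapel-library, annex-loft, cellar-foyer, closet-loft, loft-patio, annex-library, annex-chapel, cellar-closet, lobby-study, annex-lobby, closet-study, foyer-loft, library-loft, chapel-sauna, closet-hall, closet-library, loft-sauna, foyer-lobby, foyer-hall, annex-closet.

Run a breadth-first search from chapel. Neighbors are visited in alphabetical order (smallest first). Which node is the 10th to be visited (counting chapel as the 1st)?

Visit chapel; enqueue annex, library, sauna → queue [annex, library, sauna]
Visit annex; enqueue closet, lobby, loft, study → queue [library, sauna, closet, lobby, loft, study]
Visit library → queue [sauna, closet, lobby, loft, study]
Visit sauna → queue [closet, lobby, loft, study]
Visit closet; enqueue cellar, hall → queue [lobby, loft, study, cellar, hall]
Visit lobby; enqueue foyer → queue [loft, study, cellar, hall, foyer]
Visit loft; enqueue patio → queue [study, cellar, hall, foyer, patio]
Visit study → queue [cellar, hall, foyer, patio]
Visit cellar → queue [hall, foyer, patio]
Visit hall → queue [foyer, patio]
Visit foyer → queue [patio]
Visit patio → queue []

Visit order: chapel, annex, library, sauna, closet, lobby, loft, study, cellar, hall, foyer, patio

hall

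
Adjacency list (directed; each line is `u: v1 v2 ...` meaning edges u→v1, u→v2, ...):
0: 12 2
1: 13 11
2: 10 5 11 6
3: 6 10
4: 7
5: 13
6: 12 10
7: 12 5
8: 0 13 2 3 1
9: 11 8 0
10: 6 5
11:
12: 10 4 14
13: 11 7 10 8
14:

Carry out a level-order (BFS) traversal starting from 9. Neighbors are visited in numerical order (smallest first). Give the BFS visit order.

Visit 9; enqueue 0, 8, 11 → queue [0, 8, 11]
Visit 0; enqueue 2, 12 → queue [8, 11, 2, 12]
Visit 8; enqueue 1, 3, 13 → queue [11, 2, 12, 1, 3, 13]
Visit 11 → queue [2, 12, 1, 3, 13]
Visit 2; enqueue 5, 6, 10 → queue [12, 1, 3, 13, 5, 6, 10]
Visit 12; enqueue 4, 14 → queue [1, 3, 13, 5, 6, 10, 4, 14]
Visit 1 → queue [3, 13, 5, 6, 10, 4, 14]
Visit 3 → queue [13, 5, 6, 10, 4, 14]
Visit 13; enqueue 7 → queue [5, 6, 10, 4, 14, 7]
Visit 5 → queue [6, 10, 4, 14, 7]
Visit 6 → queue [10, 4, 14, 7]
Visit 10 → queue [4, 14, 7]
Visit 4 → queue [14, 7]
Visit 14 → queue [7]
Visit 7 → queue []

9 → 0 → 8 → 11 → 2 → 12 → 1 → 3 → 13 → 5 → 6 → 10 → 4 → 14 → 7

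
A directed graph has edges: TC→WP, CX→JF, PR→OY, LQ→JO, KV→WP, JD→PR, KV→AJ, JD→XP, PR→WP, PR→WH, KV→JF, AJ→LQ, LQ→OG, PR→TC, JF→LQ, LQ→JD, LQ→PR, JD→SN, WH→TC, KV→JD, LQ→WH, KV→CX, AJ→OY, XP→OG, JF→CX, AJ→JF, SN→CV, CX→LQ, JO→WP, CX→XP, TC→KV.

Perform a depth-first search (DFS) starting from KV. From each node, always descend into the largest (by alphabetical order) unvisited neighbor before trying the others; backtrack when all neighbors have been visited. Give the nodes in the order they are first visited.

Visit KV
KV → WP
KV → JF
JF → LQ
LQ → WH
WH → TC
LQ → PR
PR → OY
LQ → OG
LQ → JO
LQ → JD
JD → XP
JD → SN
SN → CV
JF → CX
KV → AJ

KV, WP, JF, LQ, WH, TC, PR, OY, OG, JO, JD, XP, SN, CV, CX, AJ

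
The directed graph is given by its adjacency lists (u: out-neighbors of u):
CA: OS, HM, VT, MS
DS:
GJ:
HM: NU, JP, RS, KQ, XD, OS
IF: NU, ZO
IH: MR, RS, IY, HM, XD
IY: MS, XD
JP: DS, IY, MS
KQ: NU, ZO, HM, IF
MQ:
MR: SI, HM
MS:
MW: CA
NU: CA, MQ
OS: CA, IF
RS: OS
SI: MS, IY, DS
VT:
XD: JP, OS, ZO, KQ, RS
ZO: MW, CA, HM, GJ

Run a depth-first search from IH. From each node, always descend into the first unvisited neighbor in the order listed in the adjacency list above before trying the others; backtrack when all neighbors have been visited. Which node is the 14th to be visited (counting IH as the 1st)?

Visit IH
IH → MR
MR → SI
SI → MS
SI → IY
IY → XD
XD → JP
JP → DS
XD → OS
OS → CA
CA → HM
HM → NU
NU → MQ
HM → RS
HM → KQ
KQ → ZO
ZO → MW
ZO → GJ
KQ → IF
CA → VT

Visit order: IH, MR, SI, MS, IY, XD, JP, DS, OS, CA, HM, NU, MQ, RS, KQ, ZO, MW, GJ, IF, VT

RS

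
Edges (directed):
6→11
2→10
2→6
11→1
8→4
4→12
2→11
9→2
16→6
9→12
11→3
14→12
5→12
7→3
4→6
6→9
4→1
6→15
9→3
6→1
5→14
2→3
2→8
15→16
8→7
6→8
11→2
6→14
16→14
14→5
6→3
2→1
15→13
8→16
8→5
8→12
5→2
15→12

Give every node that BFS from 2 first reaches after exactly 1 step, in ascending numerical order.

Level 0: 2
Level 1: 1, 3, 6, 8, 10, 11
Level 2: 4, 5, 7, 9, 12, 14, 15, 16
Level 3: 13

1, 3, 6, 8, 10, 11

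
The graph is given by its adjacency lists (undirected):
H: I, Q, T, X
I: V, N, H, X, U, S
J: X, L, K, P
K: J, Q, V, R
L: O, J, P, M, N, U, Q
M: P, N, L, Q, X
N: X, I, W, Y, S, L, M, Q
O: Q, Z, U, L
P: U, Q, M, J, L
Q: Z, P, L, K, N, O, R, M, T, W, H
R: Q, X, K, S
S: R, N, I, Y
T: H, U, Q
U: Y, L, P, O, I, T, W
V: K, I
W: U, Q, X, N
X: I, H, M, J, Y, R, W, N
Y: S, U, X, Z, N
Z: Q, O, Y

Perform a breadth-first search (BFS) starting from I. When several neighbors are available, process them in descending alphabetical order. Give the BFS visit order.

I -> X -> V -> U -> S -> N -> H -> Y -> W -> R -> M -> J -> K -> T -> P -> O -> L -> Q -> Z

Visit I; enqueue X, V, U, S, N, H → queue [X, V, U, S, N, H]
Visit X; enqueue Y, W, R, M, J → queue [V, U, S, N, H, Y, W, R, M, J]
Visit V; enqueue K → queue [U, S, N, H, Y, W, R, M, J, K]
Visit U; enqueue T, P, O, L → queue [S, N, H, Y, W, R, M, J, K, T, P, O, L]
Visit S → queue [N, H, Y, W, R, M, J, K, T, P, O, L]
Visit N; enqueue Q → queue [H, Y, W, R, M, J, K, T, P, O, L, Q]
Visit H → queue [Y, W, R, M, J, K, T, P, O, L, Q]
Visit Y; enqueue Z → queue [W, R, M, J, K, T, P, O, L, Q, Z]
Visit W → queue [R, M, J, K, T, P, O, L, Q, Z]
Visit R → queue [M, J, K, T, P, O, L, Q, Z]
Visit M → queue [J, K, T, P, O, L, Q, Z]
Visit J → queue [K, T, P, O, L, Q, Z]
Visit K → queue [T, P, O, L, Q, Z]
Visit T → queue [P, O, L, Q, Z]
Visit P → queue [O, L, Q, Z]
Visit O → queue [L, Q, Z]
Visit L → queue [Q, Z]
Visit Q → queue [Z]
Visit Z → queue []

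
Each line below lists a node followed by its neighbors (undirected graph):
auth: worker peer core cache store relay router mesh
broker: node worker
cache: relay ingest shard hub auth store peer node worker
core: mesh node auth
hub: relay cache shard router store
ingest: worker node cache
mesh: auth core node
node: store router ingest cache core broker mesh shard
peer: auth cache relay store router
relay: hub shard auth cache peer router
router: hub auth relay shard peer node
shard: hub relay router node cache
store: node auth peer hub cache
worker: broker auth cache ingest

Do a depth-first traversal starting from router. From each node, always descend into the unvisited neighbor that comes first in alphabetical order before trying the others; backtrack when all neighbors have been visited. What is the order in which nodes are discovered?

router, auth, cache, hub, relay, peer, store, node, broker, worker, ingest, core, mesh, shard

Visit router
router → auth
auth → cache
cache → hub
hub → relay
relay → peer
peer → store
store → node
node → broker
broker → worker
worker → ingest
node → core
core → mesh
node → shard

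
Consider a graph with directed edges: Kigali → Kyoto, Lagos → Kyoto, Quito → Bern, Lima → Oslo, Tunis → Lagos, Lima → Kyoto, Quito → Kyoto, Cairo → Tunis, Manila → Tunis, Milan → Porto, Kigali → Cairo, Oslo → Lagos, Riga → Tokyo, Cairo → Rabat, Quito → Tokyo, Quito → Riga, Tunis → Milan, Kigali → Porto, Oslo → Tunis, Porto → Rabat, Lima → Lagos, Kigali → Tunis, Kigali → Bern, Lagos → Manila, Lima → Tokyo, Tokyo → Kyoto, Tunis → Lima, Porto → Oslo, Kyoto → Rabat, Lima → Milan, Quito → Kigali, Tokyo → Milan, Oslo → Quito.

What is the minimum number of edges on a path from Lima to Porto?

2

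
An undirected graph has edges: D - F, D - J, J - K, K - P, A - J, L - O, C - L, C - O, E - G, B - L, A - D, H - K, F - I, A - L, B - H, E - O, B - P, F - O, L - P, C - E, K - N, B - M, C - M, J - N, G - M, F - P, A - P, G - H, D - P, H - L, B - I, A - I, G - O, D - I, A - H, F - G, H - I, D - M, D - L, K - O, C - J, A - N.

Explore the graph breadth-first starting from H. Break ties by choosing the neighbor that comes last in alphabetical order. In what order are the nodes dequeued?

H, L, K, I, G, B, A, P, O, D, C, N, J, F, M, E

Visit H; enqueue L, K, I, G, B, A → queue [L, K, I, G, B, A]
Visit L; enqueue P, O, D, C → queue [K, I, G, B, A, P, O, D, C]
Visit K; enqueue N, J → queue [I, G, B, A, P, O, D, C, N, J]
Visit I; enqueue F → queue [G, B, A, P, O, D, C, N, J, F]
Visit G; enqueue M, E → queue [B, A, P, O, D, C, N, J, F, M, E]
Visit B → queue [A, P, O, D, C, N, J, F, M, E]
Visit A → queue [P, O, D, C, N, J, F, M, E]
Visit P → queue [O, D, C, N, J, F, M, E]
Visit O → queue [D, C, N, J, F, M, E]
Visit D → queue [C, N, J, F, M, E]
Visit C → queue [N, J, F, M, E]
Visit N → queue [J, F, M, E]
Visit J → queue [F, M, E]
Visit F → queue [M, E]
Visit M → queue [E]
Visit E → queue []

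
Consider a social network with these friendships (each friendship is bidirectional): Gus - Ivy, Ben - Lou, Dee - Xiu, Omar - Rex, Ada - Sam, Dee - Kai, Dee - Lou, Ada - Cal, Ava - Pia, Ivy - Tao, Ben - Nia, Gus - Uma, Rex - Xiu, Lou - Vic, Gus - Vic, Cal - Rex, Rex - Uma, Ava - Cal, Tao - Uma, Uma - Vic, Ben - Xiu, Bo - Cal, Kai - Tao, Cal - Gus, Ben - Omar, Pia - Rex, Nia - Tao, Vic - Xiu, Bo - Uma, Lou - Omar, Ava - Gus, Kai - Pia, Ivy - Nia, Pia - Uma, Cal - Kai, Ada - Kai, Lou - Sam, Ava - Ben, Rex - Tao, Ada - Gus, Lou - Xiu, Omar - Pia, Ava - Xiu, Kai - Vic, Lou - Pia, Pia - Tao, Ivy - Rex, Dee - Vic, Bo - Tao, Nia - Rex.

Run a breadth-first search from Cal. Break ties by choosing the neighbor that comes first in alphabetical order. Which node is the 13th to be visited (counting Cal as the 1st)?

Uma

Visit Cal; enqueue Ada, Ava, Bo, Gus, Kai, Rex → queue [Ada, Ava, Bo, Gus, Kai, Rex]
Visit Ada; enqueue Sam → queue [Ava, Bo, Gus, Kai, Rex, Sam]
Visit Ava; enqueue Ben, Pia, Xiu → queue [Bo, Gus, Kai, Rex, Sam, Ben, Pia, Xiu]
Visit Bo; enqueue Tao, Uma → queue [Gus, Kai, Rex, Sam, Ben, Pia, Xiu, Tao, Uma]
Visit Gus; enqueue Ivy, Vic → queue [Kai, Rex, Sam, Ben, Pia, Xiu, Tao, Uma, Ivy, Vic]
Visit Kai; enqueue Dee → queue [Rex, Sam, Ben, Pia, Xiu, Tao, Uma, Ivy, Vic, Dee]
Visit Rex; enqueue Nia, Omar → queue [Sam, Ben, Pia, Xiu, Tao, Uma, Ivy, Vic, Dee, Nia, Omar]
Visit Sam; enqueue Lou → queue [Ben, Pia, Xiu, Tao, Uma, Ivy, Vic, Dee, Nia, Omar, Lou]
Visit Ben → queue [Pia, Xiu, Tao, Uma, Ivy, Vic, Dee, Nia, Omar, Lou]
Visit Pia → queue [Xiu, Tao, Uma, Ivy, Vic, Dee, Nia, Omar, Lou]
Visit Xiu → queue [Tao, Uma, Ivy, Vic, Dee, Nia, Omar, Lou]
Visit Tao → queue [Uma, Ivy, Vic, Dee, Nia, Omar, Lou]
Visit Uma → queue [Ivy, Vic, Dee, Nia, Omar, Lou]
Visit Ivy → queue [Vic, Dee, Nia, Omar, Lou]
Visit Vic → queue [Dee, Nia, Omar, Lou]
Visit Dee → queue [Nia, Omar, Lou]
Visit Nia → queue [Omar, Lou]
Visit Omar → queue [Lou]
Visit Lou → queue []

Visit order: Cal, Ada, Ava, Bo, Gus, Kai, Rex, Sam, Ben, Pia, Xiu, Tao, Uma, Ivy, Vic, Dee, Nia, Omar, Lou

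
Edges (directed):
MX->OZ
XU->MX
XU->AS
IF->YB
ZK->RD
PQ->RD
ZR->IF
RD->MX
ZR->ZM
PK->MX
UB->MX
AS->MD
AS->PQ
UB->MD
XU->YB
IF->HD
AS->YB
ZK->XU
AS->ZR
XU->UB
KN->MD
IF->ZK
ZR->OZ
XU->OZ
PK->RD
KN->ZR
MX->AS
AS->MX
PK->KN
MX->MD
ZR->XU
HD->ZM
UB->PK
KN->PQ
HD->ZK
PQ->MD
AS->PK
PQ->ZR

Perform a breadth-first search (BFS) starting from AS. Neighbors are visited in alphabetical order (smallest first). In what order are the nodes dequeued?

AS, MD, MX, PK, PQ, YB, ZR, OZ, KN, RD, IF, XU, ZM, HD, ZK, UB

Visit AS; enqueue MD, MX, PK, PQ, YB, ZR → queue [MD, MX, PK, PQ, YB, ZR]
Visit MD → queue [MX, PK, PQ, YB, ZR]
Visit MX; enqueue OZ → queue [PK, PQ, YB, ZR, OZ]
Visit PK; enqueue KN, RD → queue [PQ, YB, ZR, OZ, KN, RD]
Visit PQ → queue [YB, ZR, OZ, KN, RD]
Visit YB → queue [ZR, OZ, KN, RD]
Visit ZR; enqueue IF, XU, ZM → queue [OZ, KN, RD, IF, XU, ZM]
Visit OZ → queue [KN, RD, IF, XU, ZM]
Visit KN → queue [RD, IF, XU, ZM]
Visit RD → queue [IF, XU, ZM]
Visit IF; enqueue HD, ZK → queue [XU, ZM, HD, ZK]
Visit XU; enqueue UB → queue [ZM, HD, ZK, UB]
Visit ZM → queue [HD, ZK, UB]
Visit HD → queue [ZK, UB]
Visit ZK → queue [UB]
Visit UB → queue []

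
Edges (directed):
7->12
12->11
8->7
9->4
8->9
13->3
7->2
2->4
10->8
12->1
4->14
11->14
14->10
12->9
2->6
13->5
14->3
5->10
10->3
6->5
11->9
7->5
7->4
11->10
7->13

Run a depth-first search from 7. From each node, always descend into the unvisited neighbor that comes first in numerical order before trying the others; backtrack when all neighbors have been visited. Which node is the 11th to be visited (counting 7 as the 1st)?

12

Visit 7
7 → 2
2 → 4
4 → 14
14 → 3
14 → 10
10 → 8
8 → 9
2 → 6
6 → 5
7 → 12
12 → 1
12 → 11
7 → 13

Visit order: 7, 2, 4, 14, 3, 10, 8, 9, 6, 5, 12, 1, 11, 13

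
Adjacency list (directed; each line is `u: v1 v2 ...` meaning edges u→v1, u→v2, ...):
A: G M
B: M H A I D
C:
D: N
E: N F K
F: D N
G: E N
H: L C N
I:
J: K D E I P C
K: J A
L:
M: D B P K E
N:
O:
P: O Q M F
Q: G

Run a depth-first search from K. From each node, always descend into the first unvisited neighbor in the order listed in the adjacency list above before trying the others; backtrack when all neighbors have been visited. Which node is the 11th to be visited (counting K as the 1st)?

Visit K
K → J
J → D
D → N
J → E
E → F
J → I
J → P
P → O
P → Q
Q → G
P → M
M → B
B → H
H → L
H → C
B → A

Visit order: K, J, D, N, E, F, I, P, O, Q, G, M, B, H, L, C, A

G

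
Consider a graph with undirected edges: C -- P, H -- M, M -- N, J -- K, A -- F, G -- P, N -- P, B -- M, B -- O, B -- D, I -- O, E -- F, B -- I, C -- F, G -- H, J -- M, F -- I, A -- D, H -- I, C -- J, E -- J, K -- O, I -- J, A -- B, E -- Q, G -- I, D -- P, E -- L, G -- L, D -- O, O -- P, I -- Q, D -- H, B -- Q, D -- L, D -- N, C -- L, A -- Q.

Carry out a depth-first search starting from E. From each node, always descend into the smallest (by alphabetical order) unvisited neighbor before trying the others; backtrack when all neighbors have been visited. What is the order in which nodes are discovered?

Visit E
E → F
F → A
A → B
B → D
D → H
H → G
G → I
I → J
J → C
C → L
C → P
P → N
N → M
P → O
O → K
I → Q

E → F → A → B → D → H → G → I → J → C → L → P → N → M → O → K → Q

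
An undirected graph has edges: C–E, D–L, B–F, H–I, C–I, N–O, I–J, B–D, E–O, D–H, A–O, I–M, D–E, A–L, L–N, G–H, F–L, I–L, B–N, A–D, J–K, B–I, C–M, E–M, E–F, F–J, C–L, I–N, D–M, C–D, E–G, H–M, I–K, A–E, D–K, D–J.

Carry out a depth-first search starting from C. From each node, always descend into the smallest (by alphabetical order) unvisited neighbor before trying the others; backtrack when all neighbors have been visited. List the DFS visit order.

C, D, A, E, F, B, I, H, G, M, J, K, L, N, O

Visit C
C → D
D → A
A → E
E → F
F → B
B → I
I → H
H → G
H → M
I → J
J → K
I → L
L → N
N → O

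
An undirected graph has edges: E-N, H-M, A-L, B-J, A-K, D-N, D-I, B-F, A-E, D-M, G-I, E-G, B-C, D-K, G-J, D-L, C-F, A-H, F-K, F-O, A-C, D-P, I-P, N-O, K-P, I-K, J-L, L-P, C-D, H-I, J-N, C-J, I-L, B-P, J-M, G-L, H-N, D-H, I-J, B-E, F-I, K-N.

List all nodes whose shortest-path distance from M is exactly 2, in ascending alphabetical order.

Level 0: M
Level 1: D, H, J
Level 2: A, B, C, G, I, K, L, N, P
Level 3: E, F, O

A, B, C, G, I, K, L, N, P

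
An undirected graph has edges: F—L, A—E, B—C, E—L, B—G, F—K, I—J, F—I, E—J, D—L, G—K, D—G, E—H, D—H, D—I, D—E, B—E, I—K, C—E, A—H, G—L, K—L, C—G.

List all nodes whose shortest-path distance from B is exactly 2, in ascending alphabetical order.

A, D, H, J, K, L

Level 0: B
Level 1: C, E, G
Level 2: A, D, H, J, K, L
Level 3: F, I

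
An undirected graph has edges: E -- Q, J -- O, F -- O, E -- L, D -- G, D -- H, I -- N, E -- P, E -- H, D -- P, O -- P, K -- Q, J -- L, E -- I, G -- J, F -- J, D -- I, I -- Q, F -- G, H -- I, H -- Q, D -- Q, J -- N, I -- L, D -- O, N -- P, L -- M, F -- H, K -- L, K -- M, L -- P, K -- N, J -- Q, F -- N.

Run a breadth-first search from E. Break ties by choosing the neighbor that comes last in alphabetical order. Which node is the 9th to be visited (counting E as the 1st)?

D

Visit E; enqueue Q, P, L, I, H → queue [Q, P, L, I, H]
Visit Q; enqueue K, J, D → queue [P, L, I, H, K, J, D]
Visit P; enqueue O, N → queue [L, I, H, K, J, D, O, N]
Visit L; enqueue M → queue [I, H, K, J, D, O, N, M]
Visit I → queue [H, K, J, D, O, N, M]
Visit H; enqueue F → queue [K, J, D, O, N, M, F]
Visit K → queue [J, D, O, N, M, F]
Visit J; enqueue G → queue [D, O, N, M, F, G]
Visit D → queue [O, N, M, F, G]
Visit O → queue [N, M, F, G]
Visit N → queue [M, F, G]
Visit M → queue [F, G]
Visit F → queue [G]
Visit G → queue []

Visit order: E, Q, P, L, I, H, K, J, D, O, N, M, F, G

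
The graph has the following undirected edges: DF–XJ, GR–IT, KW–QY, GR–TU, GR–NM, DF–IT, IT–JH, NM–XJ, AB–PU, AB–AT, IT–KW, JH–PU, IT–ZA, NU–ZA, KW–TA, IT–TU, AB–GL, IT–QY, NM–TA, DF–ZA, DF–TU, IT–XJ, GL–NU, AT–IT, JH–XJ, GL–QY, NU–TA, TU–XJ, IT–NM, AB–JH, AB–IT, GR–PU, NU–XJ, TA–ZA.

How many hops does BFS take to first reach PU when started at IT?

2

Level 0: IT
Level 1: AB, AT, DF, GR, JH, KW, NM, QY, TU, XJ, ZA
Level 2: GL, NU, PU, TA
PU first appears at level 2.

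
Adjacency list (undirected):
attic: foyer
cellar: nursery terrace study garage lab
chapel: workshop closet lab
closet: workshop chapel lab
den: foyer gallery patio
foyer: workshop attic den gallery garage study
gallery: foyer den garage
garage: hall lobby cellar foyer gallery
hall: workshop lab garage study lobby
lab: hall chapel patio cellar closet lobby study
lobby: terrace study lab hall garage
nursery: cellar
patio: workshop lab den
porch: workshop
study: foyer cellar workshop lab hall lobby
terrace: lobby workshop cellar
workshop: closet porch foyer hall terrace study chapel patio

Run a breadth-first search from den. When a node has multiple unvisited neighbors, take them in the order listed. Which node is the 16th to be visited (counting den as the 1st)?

Visit den; enqueue foyer, gallery, patio → queue [foyer, gallery, patio]
Visit foyer; enqueue workshop, attic, garage, study → queue [gallery, patio, workshop, attic, garage, study]
Visit gallery → queue [patio, workshop, attic, garage, study]
Visit patio; enqueue lab → queue [workshop, attic, garage, study, lab]
Visit workshop; enqueue closet, porch, hall, terrace, chapel → queue [attic, garage, study, lab, closet, porch, hall, terrace, chapel]
Visit attic → queue [garage, study, lab, closet, porch, hall, terrace, chapel]
Visit garage; enqueue lobby, cellar → queue [study, lab, closet, porch, hall, terrace, chapel, lobby, cellar]
Visit study → queue [lab, closet, porch, hall, terrace, chapel, lobby, cellar]
Visit lab → queue [closet, porch, hall, terrace, chapel, lobby, cellar]
Visit closet → queue [porch, hall, terrace, chapel, lobby, cellar]
Visit porch → queue [hall, terrace, chapel, lobby, cellar]
Visit hall → queue [terrace, chapel, lobby, cellar]
Visit terrace → queue [chapel, lobby, cellar]
Visit chapel → queue [lobby, cellar]
Visit lobby → queue [cellar]
Visit cellar; enqueue nursery → queue [nursery]
Visit nursery → queue []

Visit order: den, foyer, gallery, patio, workshop, attic, garage, study, lab, closet, porch, hall, terrace, chapel, lobby, cellar, nursery

cellar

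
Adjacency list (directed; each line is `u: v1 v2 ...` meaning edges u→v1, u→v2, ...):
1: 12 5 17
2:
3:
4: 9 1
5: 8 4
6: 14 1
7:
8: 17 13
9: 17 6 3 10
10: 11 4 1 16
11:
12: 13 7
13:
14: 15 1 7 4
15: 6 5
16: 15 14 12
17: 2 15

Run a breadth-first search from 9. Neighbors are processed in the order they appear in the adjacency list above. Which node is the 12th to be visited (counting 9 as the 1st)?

16

Visit 9; enqueue 17, 6, 3, 10 → queue [17, 6, 3, 10]
Visit 17; enqueue 2, 15 → queue [6, 3, 10, 2, 15]
Visit 6; enqueue 14, 1 → queue [3, 10, 2, 15, 14, 1]
Visit 3 → queue [10, 2, 15, 14, 1]
Visit 10; enqueue 11, 4, 16 → queue [2, 15, 14, 1, 11, 4, 16]
Visit 2 → queue [15, 14, 1, 11, 4, 16]
Visit 15; enqueue 5 → queue [14, 1, 11, 4, 16, 5]
Visit 14; enqueue 7 → queue [1, 11, 4, 16, 5, 7]
Visit 1; enqueue 12 → queue [11, 4, 16, 5, 7, 12]
Visit 11 → queue [4, 16, 5, 7, 12]
Visit 4 → queue [16, 5, 7, 12]
Visit 16 → queue [5, 7, 12]
Visit 5; enqueue 8 → queue [7, 12, 8]
Visit 7 → queue [12, 8]
Visit 12; enqueue 13 → queue [8, 13]
Visit 8 → queue [13]
Visit 13 → queue []

Visit order: 9, 17, 6, 3, 10, 2, 15, 14, 1, 11, 4, 16, 5, 7, 12, 8, 13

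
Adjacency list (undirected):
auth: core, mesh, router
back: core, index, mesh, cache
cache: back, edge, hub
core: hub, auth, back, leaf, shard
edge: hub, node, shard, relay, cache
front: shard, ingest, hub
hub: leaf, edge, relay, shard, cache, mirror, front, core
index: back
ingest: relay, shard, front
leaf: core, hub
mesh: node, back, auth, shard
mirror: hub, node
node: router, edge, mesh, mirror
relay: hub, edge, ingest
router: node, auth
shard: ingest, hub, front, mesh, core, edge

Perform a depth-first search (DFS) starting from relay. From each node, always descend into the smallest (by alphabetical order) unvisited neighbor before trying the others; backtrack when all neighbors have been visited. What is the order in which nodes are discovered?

Visit relay
relay → edge
edge → cache
cache → back
back → core
core → auth
auth → mesh
mesh → node
node → mirror
mirror → hub
hub → front
front → ingest
ingest → shard
hub → leaf
node → router
back → index

relay → edge → cache → back → core → auth → mesh → node → mirror → hub → front → ingest → shard → leaf → router → index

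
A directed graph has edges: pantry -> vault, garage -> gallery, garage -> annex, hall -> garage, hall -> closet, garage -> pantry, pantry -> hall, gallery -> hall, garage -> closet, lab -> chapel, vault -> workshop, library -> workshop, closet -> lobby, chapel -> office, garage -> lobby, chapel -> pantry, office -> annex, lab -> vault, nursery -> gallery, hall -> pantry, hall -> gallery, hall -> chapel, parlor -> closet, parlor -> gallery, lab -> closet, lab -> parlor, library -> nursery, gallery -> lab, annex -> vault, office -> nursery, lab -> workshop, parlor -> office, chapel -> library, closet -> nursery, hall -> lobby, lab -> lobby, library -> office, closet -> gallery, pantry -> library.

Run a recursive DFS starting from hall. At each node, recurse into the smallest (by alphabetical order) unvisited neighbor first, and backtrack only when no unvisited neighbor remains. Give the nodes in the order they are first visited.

Visit hall
hall → chapel
chapel → library
library → nursery
nursery → gallery
gallery → lab
lab → closet
closet → lobby
lab → parlor
parlor → office
office → annex
annex → vault
vault → workshop
chapel → pantry
hall → garage

hall → chapel → library → nursery → gallery → lab → closet → lobby → parlor → office → annex → vault → workshop → pantry → garage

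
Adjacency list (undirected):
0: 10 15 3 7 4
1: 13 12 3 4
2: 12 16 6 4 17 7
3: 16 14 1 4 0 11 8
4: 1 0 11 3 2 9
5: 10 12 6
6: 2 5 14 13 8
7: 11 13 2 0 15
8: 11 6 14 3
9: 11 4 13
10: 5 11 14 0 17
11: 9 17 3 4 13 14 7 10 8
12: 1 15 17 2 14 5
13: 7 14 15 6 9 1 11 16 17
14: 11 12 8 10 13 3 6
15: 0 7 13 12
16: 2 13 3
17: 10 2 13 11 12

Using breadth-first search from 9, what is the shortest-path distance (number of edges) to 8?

2

Level 0: 9
Level 1: 4, 11, 13
Level 2: 0, 1, 2, 3, 6, 7, 8, 10, 14, 15, 16, 17
Level 3: 5, 12
8 first appears at level 2.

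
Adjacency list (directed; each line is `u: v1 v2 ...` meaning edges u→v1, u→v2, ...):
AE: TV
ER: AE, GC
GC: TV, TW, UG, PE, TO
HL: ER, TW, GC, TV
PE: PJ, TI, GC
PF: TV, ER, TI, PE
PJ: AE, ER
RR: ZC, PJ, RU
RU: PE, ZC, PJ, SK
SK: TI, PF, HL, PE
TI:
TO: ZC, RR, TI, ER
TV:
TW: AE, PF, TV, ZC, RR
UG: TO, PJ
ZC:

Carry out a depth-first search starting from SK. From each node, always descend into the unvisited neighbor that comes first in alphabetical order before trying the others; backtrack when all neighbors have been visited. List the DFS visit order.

SK, HL, ER, AE, TV, GC, PE, PJ, TI, TO, RR, RU, ZC, TW, PF, UG

Visit SK
SK → HL
HL → ER
ER → AE
AE → TV
ER → GC
GC → PE
PE → PJ
PE → TI
GC → TO
TO → RR
RR → RU
RU → ZC
GC → TW
TW → PF
GC → UG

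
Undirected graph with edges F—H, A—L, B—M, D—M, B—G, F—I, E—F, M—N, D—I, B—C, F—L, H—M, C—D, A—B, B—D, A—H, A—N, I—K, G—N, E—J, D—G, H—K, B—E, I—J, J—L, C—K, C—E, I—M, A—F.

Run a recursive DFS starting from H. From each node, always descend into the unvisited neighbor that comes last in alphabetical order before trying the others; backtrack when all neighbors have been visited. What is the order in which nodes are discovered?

Visit H
H → M
M → N
N → G
G → D
D → I
I → K
K → C
C → E
E → J
J → L
L → F
F → A
A → B

H, M, N, G, D, I, K, C, E, J, L, F, A, B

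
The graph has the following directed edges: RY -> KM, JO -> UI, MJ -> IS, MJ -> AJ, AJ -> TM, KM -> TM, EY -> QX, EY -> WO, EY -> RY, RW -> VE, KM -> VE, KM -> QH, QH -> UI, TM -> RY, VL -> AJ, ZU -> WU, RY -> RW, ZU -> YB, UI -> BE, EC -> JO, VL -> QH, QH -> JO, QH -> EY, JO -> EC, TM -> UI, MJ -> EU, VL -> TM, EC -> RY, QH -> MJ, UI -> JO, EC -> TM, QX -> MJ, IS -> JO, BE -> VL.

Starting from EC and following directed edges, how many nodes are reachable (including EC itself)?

18

BFS from EC visits: EC, JO, RY, TM, UI, KM, RW, BE, QH, VE, VL, EY, MJ, AJ, QX, WO, EU, IS
Reachable nodes: 18 of 21 total.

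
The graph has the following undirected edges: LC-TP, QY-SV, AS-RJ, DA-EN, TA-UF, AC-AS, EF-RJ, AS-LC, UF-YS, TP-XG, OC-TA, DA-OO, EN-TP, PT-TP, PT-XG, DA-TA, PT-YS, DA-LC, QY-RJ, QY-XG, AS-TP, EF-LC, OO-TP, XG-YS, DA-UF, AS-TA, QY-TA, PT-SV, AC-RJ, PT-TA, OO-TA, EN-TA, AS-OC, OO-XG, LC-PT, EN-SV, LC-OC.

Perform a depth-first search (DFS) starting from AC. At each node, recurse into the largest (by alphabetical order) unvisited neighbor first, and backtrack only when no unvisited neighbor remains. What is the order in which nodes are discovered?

Visit AC
AC → RJ
RJ → QY
QY → XG
XG → YS
YS → UF
UF → TA
TA → PT
PT → TP
TP → OO
OO → DA
DA → LC
LC → OC
OC → AS
LC → EF
DA → EN
EN → SV

AC, RJ, QY, XG, YS, UF, TA, PT, TP, OO, DA, LC, OC, AS, EF, EN, SV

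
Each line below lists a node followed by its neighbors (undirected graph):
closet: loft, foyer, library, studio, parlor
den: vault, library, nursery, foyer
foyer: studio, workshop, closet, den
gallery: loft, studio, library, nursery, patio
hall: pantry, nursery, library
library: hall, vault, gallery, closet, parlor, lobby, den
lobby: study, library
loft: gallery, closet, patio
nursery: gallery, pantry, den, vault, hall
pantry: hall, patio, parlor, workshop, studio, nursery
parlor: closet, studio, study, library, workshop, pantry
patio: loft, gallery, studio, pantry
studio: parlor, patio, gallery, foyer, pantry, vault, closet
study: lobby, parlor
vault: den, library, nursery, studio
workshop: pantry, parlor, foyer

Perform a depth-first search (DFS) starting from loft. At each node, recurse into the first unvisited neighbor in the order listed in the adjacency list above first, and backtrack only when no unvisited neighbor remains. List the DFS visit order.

loft, gallery, studio, parlor, closet, foyer, workshop, pantry, hall, nursery, den, vault, library, lobby, study, patio

Visit loft
loft → gallery
gallery → studio
studio → parlor
parlor → closet
closet → foyer
foyer → workshop
workshop → pantry
pantry → hall
hall → nursery
nursery → den
den → vault
vault → library
library → lobby
lobby → study
pantry → patio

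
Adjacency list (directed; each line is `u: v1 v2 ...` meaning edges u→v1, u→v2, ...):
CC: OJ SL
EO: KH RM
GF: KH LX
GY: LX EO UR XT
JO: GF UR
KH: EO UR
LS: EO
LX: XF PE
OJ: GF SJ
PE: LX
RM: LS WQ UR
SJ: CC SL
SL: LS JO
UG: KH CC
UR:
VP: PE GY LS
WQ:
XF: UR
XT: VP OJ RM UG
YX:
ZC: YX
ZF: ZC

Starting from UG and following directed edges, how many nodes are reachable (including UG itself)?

BFS from UG visits: UG, KH, CC, EO, UR, OJ, SL, RM, GF, SJ, LS, JO, WQ, LX, XF, PE
Reachable nodes: 16 of 22 total.

16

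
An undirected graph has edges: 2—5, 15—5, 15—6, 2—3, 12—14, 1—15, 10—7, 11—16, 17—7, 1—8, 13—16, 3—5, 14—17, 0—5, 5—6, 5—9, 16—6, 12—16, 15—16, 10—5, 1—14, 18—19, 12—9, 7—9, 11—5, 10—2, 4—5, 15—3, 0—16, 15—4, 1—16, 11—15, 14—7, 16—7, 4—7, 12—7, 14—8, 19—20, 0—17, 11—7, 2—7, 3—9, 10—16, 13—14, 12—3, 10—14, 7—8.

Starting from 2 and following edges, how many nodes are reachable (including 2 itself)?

18

BFS from 2 visits: 2, 3, 5, 7, 10, 9, 12, 15, 0, 4, 6, 11, 8, 14, 16, 17, 1, 13
Reachable nodes: 18 of 21 total.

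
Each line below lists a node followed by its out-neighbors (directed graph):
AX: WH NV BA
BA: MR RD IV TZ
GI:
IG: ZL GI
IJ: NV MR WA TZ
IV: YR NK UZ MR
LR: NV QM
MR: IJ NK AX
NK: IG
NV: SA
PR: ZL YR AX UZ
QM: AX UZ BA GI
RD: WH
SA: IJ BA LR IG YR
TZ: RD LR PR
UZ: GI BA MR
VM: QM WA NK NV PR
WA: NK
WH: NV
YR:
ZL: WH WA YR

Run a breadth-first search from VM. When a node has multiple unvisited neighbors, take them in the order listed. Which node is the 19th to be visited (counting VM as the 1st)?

Visit VM; enqueue QM, WA, NK, NV, PR → queue [QM, WA, NK, NV, PR]
Visit QM; enqueue AX, UZ, BA, GI → queue [WA, NK, NV, PR, AX, UZ, BA, GI]
Visit WA → queue [NK, NV, PR, AX, UZ, BA, GI]
Visit NK; enqueue IG → queue [NV, PR, AX, UZ, BA, GI, IG]
Visit NV; enqueue SA → queue [PR, AX, UZ, BA, GI, IG, SA]
Visit PR; enqueue ZL, YR → queue [AX, UZ, BA, GI, IG, SA, ZL, YR]
Visit AX; enqueue WH → queue [UZ, BA, GI, IG, SA, ZL, YR, WH]
Visit UZ; enqueue MR → queue [BA, GI, IG, SA, ZL, YR, WH, MR]
Visit BA; enqueue RD, IV, TZ → queue [GI, IG, SA, ZL, YR, WH, MR, RD, IV, TZ]
Visit GI → queue [IG, SA, ZL, YR, WH, MR, RD, IV, TZ]
Visit IG → queue [SA, ZL, YR, WH, MR, RD, IV, TZ]
Visit SA; enqueue IJ, LR → queue [ZL, YR, WH, MR, RD, IV, TZ, IJ, LR]
Visit ZL → queue [YR, WH, MR, RD, IV, TZ, IJ, LR]
Visit YR → queue [WH, MR, RD, IV, TZ, IJ, LR]
Visit WH → queue [MR, RD, IV, TZ, IJ, LR]
Visit MR → queue [RD, IV, TZ, IJ, LR]
Visit RD → queue [IV, TZ, IJ, LR]
Visit IV → queue [TZ, IJ, LR]
Visit TZ → queue [IJ, LR]
Visit IJ → queue [LR]
Visit LR → queue []

Visit order: VM, QM, WA, NK, NV, PR, AX, UZ, BA, GI, IG, SA, ZL, YR, WH, MR, RD, IV, TZ, IJ, LR

TZ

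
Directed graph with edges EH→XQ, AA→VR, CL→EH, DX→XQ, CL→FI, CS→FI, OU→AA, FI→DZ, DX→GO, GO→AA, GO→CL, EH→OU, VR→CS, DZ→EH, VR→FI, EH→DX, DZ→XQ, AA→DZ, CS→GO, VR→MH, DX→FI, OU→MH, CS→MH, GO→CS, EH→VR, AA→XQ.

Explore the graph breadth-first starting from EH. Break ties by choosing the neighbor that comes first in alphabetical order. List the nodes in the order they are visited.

Visit EH; enqueue DX, OU, VR, XQ → queue [DX, OU, VR, XQ]
Visit DX; enqueue FI, GO → queue [OU, VR, XQ, FI, GO]
Visit OU; enqueue AA, MH → queue [VR, XQ, FI, GO, AA, MH]
Visit VR; enqueue CS → queue [XQ, FI, GO, AA, MH, CS]
Visit XQ → queue [FI, GO, AA, MH, CS]
Visit FI; enqueue DZ → queue [GO, AA, MH, CS, DZ]
Visit GO; enqueue CL → queue [AA, MH, CS, DZ, CL]
Visit AA → queue [MH, CS, DZ, CL]
Visit MH → queue [CS, DZ, CL]
Visit CS → queue [DZ, CL]
Visit DZ → queue [CL]
Visit CL → queue []

EH, DX, OU, VR, XQ, FI, GO, AA, MH, CS, DZ, CL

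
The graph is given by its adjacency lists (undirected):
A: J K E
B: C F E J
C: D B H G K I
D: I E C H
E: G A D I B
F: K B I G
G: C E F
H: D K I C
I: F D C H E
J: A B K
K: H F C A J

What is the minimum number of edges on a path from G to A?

2

Level 0: G
Level 1: C, E, F
Level 2: A, B, D, H, I, K
Level 3: J
A first appears at level 2.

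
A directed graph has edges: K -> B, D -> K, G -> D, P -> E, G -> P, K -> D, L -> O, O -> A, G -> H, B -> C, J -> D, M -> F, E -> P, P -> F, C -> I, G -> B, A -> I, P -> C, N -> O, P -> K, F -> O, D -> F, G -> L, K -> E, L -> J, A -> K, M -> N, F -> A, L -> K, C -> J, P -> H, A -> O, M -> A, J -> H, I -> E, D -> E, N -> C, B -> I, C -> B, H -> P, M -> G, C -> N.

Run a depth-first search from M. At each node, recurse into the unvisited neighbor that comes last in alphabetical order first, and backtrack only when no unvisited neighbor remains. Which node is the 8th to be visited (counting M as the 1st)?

Visit M
M → N
N → O
O → A
A → K
K → E
E → P
P → H
P → F
P → C
C → J
J → D
C → I
C → B
M → G
G → L

Visit order: M, N, O, A, K, E, P, H, F, C, J, D, I, B, G, L

H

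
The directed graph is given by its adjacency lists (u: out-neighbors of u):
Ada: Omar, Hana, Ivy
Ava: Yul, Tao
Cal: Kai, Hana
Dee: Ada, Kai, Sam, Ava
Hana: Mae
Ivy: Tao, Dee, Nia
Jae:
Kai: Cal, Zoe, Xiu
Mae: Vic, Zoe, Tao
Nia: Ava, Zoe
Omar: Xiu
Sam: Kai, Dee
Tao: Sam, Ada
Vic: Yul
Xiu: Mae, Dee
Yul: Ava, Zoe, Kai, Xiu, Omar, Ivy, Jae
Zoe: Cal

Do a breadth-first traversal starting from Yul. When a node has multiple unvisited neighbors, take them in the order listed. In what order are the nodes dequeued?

Yul -> Ava -> Zoe -> Kai -> Xiu -> Omar -> Ivy -> Jae -> Tao -> Cal -> Mae -> Dee -> Nia -> Sam -> Ada -> Hana -> Vic

Visit Yul; enqueue Ava, Zoe, Kai, Xiu, Omar, Ivy, Jae → queue [Ava, Zoe, Kai, Xiu, Omar, Ivy, Jae]
Visit Ava; enqueue Tao → queue [Zoe, Kai, Xiu, Omar, Ivy, Jae, Tao]
Visit Zoe; enqueue Cal → queue [Kai, Xiu, Omar, Ivy, Jae, Tao, Cal]
Visit Kai → queue [Xiu, Omar, Ivy, Jae, Tao, Cal]
Visit Xiu; enqueue Mae, Dee → queue [Omar, Ivy, Jae, Tao, Cal, Mae, Dee]
Visit Omar → queue [Ivy, Jae, Tao, Cal, Mae, Dee]
Visit Ivy; enqueue Nia → queue [Jae, Tao, Cal, Mae, Dee, Nia]
Visit Jae → queue [Tao, Cal, Mae, Dee, Nia]
Visit Tao; enqueue Sam, Ada → queue [Cal, Mae, Dee, Nia, Sam, Ada]
Visit Cal; enqueue Hana → queue [Mae, Dee, Nia, Sam, Ada, Hana]
Visit Mae; enqueue Vic → queue [Dee, Nia, Sam, Ada, Hana, Vic]
Visit Dee → queue [Nia, Sam, Ada, Hana, Vic]
Visit Nia → queue [Sam, Ada, Hana, Vic]
Visit Sam → queue [Ada, Hana, Vic]
Visit Ada → queue [Hana, Vic]
Visit Hana → queue [Vic]
Visit Vic → queue []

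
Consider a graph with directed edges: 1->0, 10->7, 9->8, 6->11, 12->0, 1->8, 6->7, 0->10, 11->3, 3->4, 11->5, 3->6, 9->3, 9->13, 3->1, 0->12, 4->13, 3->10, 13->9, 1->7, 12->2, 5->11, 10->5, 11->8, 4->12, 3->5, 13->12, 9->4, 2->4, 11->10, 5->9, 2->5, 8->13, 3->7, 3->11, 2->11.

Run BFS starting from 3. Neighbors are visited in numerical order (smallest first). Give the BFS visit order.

Visit 3; enqueue 1, 4, 5, 6, 7, 10, 11 → queue [1, 4, 5, 6, 7, 10, 11]
Visit 1; enqueue 0, 8 → queue [4, 5, 6, 7, 10, 11, 0, 8]
Visit 4; enqueue 12, 13 → queue [5, 6, 7, 10, 11, 0, 8, 12, 13]
Visit 5; enqueue 9 → queue [6, 7, 10, 11, 0, 8, 12, 13, 9]
Visit 6 → queue [7, 10, 11, 0, 8, 12, 13, 9]
Visit 7 → queue [10, 11, 0, 8, 12, 13, 9]
Visit 10 → queue [11, 0, 8, 12, 13, 9]
Visit 11 → queue [0, 8, 12, 13, 9]
Visit 0 → queue [8, 12, 13, 9]
Visit 8 → queue [12, 13, 9]
Visit 12; enqueue 2 → queue [13, 9, 2]
Visit 13 → queue [9, 2]
Visit 9 → queue [2]
Visit 2 → queue []

3 -> 1 -> 4 -> 5 -> 6 -> 7 -> 10 -> 11 -> 0 -> 8 -> 12 -> 13 -> 9 -> 2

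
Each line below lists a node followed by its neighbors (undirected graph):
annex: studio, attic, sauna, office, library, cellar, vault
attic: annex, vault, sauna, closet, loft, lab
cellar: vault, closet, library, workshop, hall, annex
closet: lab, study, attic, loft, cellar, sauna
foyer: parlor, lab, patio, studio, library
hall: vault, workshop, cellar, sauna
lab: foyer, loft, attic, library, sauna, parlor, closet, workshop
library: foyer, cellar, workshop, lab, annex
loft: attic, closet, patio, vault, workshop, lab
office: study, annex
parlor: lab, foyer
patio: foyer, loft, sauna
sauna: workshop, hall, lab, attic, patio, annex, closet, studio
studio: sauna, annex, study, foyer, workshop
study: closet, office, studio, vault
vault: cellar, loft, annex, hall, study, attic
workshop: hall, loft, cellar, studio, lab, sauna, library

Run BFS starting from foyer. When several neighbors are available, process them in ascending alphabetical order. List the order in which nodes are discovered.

Visit foyer; enqueue lab, library, parlor, patio, studio → queue [lab, library, parlor, patio, studio]
Visit lab; enqueue attic, closet, loft, sauna, workshop → queue [library, parlor, patio, studio, attic, closet, loft, sauna, workshop]
Visit library; enqueue annex, cellar → queue [parlor, patio, studio, attic, closet, loft, sauna, workshop, annex, cellar]
Visit parlor → queue [patio, studio, attic, closet, loft, sauna, workshop, annex, cellar]
Visit patio → queue [studio, attic, closet, loft, sauna, workshop, annex, cellar]
Visit studio; enqueue study → queue [attic, closet, loft, sauna, workshop, annex, cellar, study]
Visit attic; enqueue vault → queue [closet, loft, sauna, workshop, annex, cellar, study, vault]
Visit closet → queue [loft, sauna, workshop, annex, cellar, study, vault]
Visit loft → queue [sauna, workshop, annex, cellar, study, vault]
Visit sauna; enqueue hall → queue [workshop, annex, cellar, study, vault, hall]
Visit workshop → queue [annex, cellar, study, vault, hall]
Visit annex; enqueue office → queue [cellar, study, vault, hall, office]
Visit cellar → queue [study, vault, hall, office]
Visit study → queue [vault, hall, office]
Visit vault → queue [hall, office]
Visit hall → queue [office]
Visit office → queue []

foyer, lab, library, parlor, patio, studio, attic, closet, loft, sauna, workshop, annex, cellar, study, vault, hall, office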